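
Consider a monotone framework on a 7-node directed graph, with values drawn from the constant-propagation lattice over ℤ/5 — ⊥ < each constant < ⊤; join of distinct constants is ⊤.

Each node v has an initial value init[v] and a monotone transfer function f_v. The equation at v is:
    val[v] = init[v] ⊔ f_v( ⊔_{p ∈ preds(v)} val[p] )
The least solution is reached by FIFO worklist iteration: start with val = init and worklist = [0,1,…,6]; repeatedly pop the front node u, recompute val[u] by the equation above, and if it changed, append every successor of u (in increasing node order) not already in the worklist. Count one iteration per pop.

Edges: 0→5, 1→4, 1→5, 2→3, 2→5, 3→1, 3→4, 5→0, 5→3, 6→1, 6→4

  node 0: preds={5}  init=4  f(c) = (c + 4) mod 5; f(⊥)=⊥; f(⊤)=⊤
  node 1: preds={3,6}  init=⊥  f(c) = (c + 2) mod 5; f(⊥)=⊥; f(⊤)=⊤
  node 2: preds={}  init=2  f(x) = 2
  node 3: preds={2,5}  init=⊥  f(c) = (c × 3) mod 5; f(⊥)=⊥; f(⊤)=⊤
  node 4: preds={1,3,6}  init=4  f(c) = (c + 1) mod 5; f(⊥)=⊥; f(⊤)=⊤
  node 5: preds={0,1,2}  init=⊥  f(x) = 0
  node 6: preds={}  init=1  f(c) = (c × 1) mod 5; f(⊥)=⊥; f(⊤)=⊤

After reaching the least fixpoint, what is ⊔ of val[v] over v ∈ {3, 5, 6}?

⊤

Iteration log — 13 steps:
  step 1. node 0  ⊔preds=⊥  new=4  stable
  step 2. node 1  ⊔preds=1  new=3  old=⊥  +wl: 
  step 3. node 2  ⊔preds=⊥  new=2  stable
  step 4. node 3  ⊔preds=2  new=1  old=⊥  +wl: 1
  step 5. node 4  ⊔preds=⊤  new=⊤  old=4  +wl: 
  step 6. node 5  ⊔preds=⊤  new=0  old=⊥  +wl: 0,3
  step 7. node 6  ⊔preds=⊥  new=1  stable
  step 8. node 1  ⊔preds=1  new=3  stable
  step 9. node 0  ⊔preds=0  new=4  stable
  step 10. node 3  ⊔preds=⊤  new=⊤  old=1  +wl: 1,4
  step 11. node 1  ⊔preds=⊤  new=⊤  old=3  +wl: 5
  step 12. node 4  ⊔preds=⊤  new=⊤  stable
  step 13. node 5  ⊔preds=⊤  new=0  stable

Least fixpoint reached:
  node 0: 4
  node 1: ⊤
  node 2: 2
  node 3: ⊤
  node 4: ⊤
  node 5: 0
  node 6: 1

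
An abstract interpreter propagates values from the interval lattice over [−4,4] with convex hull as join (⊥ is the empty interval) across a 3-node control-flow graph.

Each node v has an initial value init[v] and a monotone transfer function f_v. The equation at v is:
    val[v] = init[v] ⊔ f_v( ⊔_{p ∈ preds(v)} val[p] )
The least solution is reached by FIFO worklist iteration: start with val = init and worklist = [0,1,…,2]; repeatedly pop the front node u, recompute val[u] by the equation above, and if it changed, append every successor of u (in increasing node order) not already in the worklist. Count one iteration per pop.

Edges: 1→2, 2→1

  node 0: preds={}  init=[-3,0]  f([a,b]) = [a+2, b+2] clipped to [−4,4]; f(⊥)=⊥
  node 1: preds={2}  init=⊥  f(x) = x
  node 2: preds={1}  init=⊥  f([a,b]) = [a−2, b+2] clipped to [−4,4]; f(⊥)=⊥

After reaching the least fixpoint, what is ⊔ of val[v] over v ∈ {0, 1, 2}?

[-3,0]

Worklist (3 pops):
  #1 pop 0: in=⊥ → [-3,0] (no change)
  #2 pop 1: in=⊥ → ⊥ (no change)
  #3 pop 2: in=⊥ → ⊥ (no change)

Fixpoint:
  val[0] = [-3,0]
  val[1] = ⊥
  val[2] = ⊥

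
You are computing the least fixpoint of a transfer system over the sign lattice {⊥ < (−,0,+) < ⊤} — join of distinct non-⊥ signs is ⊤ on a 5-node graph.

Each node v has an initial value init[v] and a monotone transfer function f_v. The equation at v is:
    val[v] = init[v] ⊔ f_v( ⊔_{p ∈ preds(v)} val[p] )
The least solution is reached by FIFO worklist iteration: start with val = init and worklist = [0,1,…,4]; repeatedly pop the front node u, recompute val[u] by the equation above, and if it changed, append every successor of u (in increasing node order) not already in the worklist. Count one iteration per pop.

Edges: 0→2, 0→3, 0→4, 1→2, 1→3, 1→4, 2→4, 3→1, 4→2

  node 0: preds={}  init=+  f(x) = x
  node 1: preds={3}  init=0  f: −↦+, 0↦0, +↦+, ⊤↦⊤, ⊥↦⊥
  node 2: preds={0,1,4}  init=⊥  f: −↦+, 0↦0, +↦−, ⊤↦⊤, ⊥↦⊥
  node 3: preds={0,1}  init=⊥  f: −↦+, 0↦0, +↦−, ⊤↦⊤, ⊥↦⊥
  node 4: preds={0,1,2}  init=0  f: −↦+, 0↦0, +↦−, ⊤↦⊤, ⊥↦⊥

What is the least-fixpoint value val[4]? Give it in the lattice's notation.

Worklist (9 pops):
  #1 pop 0: in=⊥ → + (no change)
  #2 pop 1: in=⊥ → 0 (no change)
  #3 pop 2: in=⊤ → ⊤ (was ⊥); enqueue []
  #4 pop 3: in=⊤ → ⊤ (was ⊥); enqueue [1]
  #5 pop 4: in=⊤ → ⊤ (was 0); enqueue [2]
  #6 pop 1: in=⊤ → ⊤ (was 0); enqueue [3,4]
  #7 pop 2: in=⊤ → ⊤ (no change)
  #8 pop 3: in=⊤ → ⊤ (no change)
  #9 pop 4: in=⊤ → ⊤ (no change)

Fixpoint:
  val[0] = +
  val[1] = ⊤
  val[2] = ⊤
  val[3] = ⊤
  val[4] = ⊤

⊤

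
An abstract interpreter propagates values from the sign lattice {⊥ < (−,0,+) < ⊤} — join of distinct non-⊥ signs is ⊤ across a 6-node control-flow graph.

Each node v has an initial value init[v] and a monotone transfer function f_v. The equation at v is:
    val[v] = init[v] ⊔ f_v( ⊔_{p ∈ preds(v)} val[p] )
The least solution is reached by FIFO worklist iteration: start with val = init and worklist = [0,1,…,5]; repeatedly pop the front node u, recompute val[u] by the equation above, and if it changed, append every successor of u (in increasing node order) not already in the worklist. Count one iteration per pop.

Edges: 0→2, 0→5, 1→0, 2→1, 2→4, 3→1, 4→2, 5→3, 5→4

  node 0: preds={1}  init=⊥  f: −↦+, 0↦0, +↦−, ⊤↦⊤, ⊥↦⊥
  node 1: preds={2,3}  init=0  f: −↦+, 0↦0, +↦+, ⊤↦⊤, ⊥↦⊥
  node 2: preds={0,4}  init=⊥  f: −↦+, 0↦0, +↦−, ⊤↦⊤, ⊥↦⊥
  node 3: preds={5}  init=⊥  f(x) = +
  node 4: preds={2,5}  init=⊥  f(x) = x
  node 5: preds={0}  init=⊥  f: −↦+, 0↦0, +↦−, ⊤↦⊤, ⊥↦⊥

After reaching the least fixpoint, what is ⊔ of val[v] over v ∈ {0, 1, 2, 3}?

Trace (17 dequeues):
  [1] u=0 | in 0 | out 0 | prev ⊥ | push {}
  [2] u=1 | in ⊥ | out 0 | ==
  [3] u=2 | in 0 | out 0 | prev ⊥ | push {1}
  [4] u=3 | in ⊥ | out + | prev ⊥ | push {}
  [5] u=4 | in 0 | out 0 | prev ⊥ | push {2}
  [6] u=5 | in 0 | out 0 | prev ⊥ | push {3,4}
  [7] u=1 | in ⊤ | out ⊤ | prev 0 | push {0}
  [8] u=2 | in 0 | out 0 | ==
  [9] u=3 | in 0 | out + | ==
  [10] u=4 | in 0 | out 0 | ==
  [11] u=0 | in ⊤ | out ⊤ | prev 0 | push {2,5}
  [12] u=2 | in ⊤ | out ⊤ | prev 0 | push {1,4}
  [13] u=5 | in ⊤ | out ⊤ | prev 0 | push {3}
  [14] u=1 | in ⊤ | out ⊤ | ==
  [15] u=4 | in ⊤ | out ⊤ | prev 0 | push {2}
  [16] u=3 | in ⊤ | out + | ==
  [17] u=2 | in ⊤ | out ⊤ | ==

Converged values:
  [0] ⊤
  [1] ⊤
  [2] ⊤
  [3] +
  [4] ⊤
  [5] ⊤

⊤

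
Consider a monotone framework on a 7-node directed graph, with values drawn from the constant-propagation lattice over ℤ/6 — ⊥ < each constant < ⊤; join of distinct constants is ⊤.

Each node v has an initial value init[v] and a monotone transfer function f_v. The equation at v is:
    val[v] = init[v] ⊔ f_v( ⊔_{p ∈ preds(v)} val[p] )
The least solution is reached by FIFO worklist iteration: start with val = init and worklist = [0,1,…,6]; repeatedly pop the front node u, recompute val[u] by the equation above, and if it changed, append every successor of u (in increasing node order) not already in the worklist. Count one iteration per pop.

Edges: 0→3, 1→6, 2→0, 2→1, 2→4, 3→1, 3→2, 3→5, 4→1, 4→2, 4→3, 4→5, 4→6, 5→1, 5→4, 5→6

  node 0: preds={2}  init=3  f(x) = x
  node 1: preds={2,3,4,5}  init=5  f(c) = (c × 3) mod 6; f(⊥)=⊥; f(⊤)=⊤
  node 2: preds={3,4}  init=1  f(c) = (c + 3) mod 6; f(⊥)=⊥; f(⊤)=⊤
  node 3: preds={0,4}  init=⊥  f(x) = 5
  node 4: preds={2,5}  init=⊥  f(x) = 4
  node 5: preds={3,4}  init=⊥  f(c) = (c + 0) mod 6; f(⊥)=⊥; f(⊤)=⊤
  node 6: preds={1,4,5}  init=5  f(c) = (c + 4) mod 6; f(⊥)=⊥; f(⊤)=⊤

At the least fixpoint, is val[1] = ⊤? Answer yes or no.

Trace (13 dequeues):
  [1] u=0 | in 1 | out ⊤ | prev 3 | push {}
  [2] u=1 | in 1 | out ⊤ | prev 5 | push {}
  [3] u=2 | in ⊥ | out 1 | ==
  [4] u=3 | in ⊤ | out 5 | prev ⊥ | push {1,2}
  [5] u=4 | in 1 | out 4 | prev ⊥ | push {3}
  [6] u=5 | in ⊤ | out ⊤ | prev ⊥ | push {4}
  [7] u=6 | in ⊤ | out ⊤ | prev 5 | push {}
  [8] u=1 | in ⊤ | out ⊤ | ==
  [9] u=2 | in ⊤ | out ⊤ | prev 1 | push {0,1}
  [10] u=3 | in ⊤ | out 5 | ==
  [11] u=4 | in ⊤ | out 4 | ==
  [12] u=0 | in ⊤ | out ⊤ | ==
  [13] u=1 | in ⊤ | out ⊤ | ==

Converged values:
  [0] ⊤
  [1] ⊤
  [2] ⊤
  [3] 5
  [4] 4
  [5] ⊤
  [6] ⊤

yes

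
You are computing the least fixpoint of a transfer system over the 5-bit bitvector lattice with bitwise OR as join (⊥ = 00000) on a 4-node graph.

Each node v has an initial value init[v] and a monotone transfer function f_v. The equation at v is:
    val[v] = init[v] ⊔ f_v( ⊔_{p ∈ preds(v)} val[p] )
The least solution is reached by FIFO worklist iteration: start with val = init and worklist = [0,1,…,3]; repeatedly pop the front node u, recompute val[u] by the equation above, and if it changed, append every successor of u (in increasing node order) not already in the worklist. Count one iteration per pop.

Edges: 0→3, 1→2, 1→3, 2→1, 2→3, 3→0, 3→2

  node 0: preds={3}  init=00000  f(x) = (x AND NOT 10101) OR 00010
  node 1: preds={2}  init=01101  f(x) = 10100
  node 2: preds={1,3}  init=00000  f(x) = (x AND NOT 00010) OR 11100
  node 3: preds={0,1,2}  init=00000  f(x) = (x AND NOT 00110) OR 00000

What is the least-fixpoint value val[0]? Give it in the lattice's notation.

01010

Worklist (8 pops):
  #1 pop 0: in=00000 → 00010 (was 00000); enqueue []
  #2 pop 1: in=00000 → 11101 (was 01101); enqueue []
  #3 pop 2: in=11101 → 11101 (was 00000); enqueue [1]
  #4 pop 3: in=11111 → 11001 (was 00000); enqueue [0,2]
  #5 pop 1: in=11101 → 11101 (no change)
  #6 pop 0: in=11001 → 01010 (was 00010); enqueue [3]
  #7 pop 2: in=11101 → 11101 (no change)
  #8 pop 3: in=11111 → 11001 (no change)

Fixpoint:
  val[0] = 01010
  val[1] = 11101
  val[2] = 11101
  val[3] = 11001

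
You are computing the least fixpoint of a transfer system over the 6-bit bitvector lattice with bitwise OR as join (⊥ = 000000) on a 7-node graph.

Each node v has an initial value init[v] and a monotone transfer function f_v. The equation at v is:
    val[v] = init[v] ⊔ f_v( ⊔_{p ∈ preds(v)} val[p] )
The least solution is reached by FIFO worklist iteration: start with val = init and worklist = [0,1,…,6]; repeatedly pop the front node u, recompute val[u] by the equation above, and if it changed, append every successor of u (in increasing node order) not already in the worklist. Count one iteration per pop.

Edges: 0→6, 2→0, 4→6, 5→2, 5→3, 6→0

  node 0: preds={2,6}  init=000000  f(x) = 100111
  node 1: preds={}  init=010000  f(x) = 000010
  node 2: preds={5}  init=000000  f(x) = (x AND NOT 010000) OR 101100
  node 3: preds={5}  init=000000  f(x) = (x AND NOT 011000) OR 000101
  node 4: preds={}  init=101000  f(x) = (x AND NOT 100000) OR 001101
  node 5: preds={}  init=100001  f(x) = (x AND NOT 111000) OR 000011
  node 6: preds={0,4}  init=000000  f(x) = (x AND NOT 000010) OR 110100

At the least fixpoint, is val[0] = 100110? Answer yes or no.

no

Trace (11 dequeues):
  [1] u=0 | in 000000 | out 100111 | prev 000000 | push {}
  [2] u=1 | in 000000 | out 010010 | prev 010000 | push {}
  [3] u=2 | in 100001 | out 101101 | prev 000000 | push {0}
  [4] u=3 | in 100001 | out 100101 | prev 000000 | push {}
  [5] u=4 | in 000000 | out 101101 | prev 101000 | push {}
  [6] u=5 | in 000000 | out 100011 | prev 100001 | push {2,3}
  [7] u=6 | in 101111 | out 111101 | prev 000000 | push {}
  [8] u=0 | in 111101 | out 100111 | ==
  [9] u=2 | in 100011 | out 101111 | prev 101101 | push {0}
  [10] u=3 | in 100011 | out 100111 | prev 100101 | push {}
  [11] u=0 | in 111111 | out 100111 | ==

Converged values:
  [0] 100111
  [1] 010010
  [2] 101111
  [3] 100111
  [4] 101101
  [5] 100011
  [6] 111101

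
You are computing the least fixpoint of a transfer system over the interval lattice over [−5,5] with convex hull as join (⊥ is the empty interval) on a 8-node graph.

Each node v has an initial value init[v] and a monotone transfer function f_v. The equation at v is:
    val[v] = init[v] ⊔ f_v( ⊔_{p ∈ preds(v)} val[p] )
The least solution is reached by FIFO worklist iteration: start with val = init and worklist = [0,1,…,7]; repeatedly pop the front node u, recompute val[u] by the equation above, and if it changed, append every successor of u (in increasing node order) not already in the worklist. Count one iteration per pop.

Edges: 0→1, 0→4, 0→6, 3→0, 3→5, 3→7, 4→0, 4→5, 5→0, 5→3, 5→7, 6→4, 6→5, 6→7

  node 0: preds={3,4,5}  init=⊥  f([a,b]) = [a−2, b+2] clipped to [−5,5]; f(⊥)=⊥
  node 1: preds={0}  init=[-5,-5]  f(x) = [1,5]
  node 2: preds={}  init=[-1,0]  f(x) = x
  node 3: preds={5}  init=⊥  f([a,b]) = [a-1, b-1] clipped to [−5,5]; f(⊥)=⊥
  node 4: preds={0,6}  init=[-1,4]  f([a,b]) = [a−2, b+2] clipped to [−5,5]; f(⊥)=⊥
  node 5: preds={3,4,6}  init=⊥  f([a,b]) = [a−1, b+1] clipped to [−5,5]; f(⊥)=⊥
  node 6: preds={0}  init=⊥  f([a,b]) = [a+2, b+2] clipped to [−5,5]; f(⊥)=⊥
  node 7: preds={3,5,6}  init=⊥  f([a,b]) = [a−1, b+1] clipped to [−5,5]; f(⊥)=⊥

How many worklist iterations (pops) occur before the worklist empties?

18

Trace (18 dequeues):
  [1] u=0 | in [-1,4] | out [-3,5] | prev ⊥ | push {}
  [2] u=1 | in [-3,5] | out [-5,5] | prev [-5,-5] | push {}
  [3] u=2 | in ⊥ | out [-1,0] | ==
  [4] u=3 | in ⊥ | out ⊥ | ==
  [5] u=4 | in [-3,5] | out [-5,5] | prev [-1,4] | push {0}
  [6] u=5 | in [-5,5] | out [-5,5] | prev ⊥ | push {3}
  [7] u=6 | in [-3,5] | out [-1,5] | prev ⊥ | push {4,5}
  [8] u=7 | in [-5,5] | out [-5,5] | prev ⊥ | push {}
  [9] u=0 | in [-5,5] | out [-5,5] | prev [-3,5] | push {1,6}
  [10] u=3 | in [-5,5] | out [-5,4] | prev ⊥ | push {0,7}
  [11] u=4 | in [-5,5] | out [-5,5] | ==
  [12] u=5 | in [-5,5] | out [-5,5] | ==
  [13] u=1 | in [-5,5] | out [-5,5] | ==
  [14] u=6 | in [-5,5] | out [-3,5] | prev [-1,5] | push {4,5}
  [15] u=0 | in [-5,5] | out [-5,5] | ==
  [16] u=7 | in [-5,5] | out [-5,5] | ==
  [17] u=4 | in [-5,5] | out [-5,5] | ==
  [18] u=5 | in [-5,5] | out [-5,5] | ==

Converged values:
  [0] [-5,5]
  [1] [-5,5]
  [2] [-1,0]
  [3] [-5,4]
  [4] [-5,5]
  [5] [-5,5]
  [6] [-3,5]
  [7] [-5,5]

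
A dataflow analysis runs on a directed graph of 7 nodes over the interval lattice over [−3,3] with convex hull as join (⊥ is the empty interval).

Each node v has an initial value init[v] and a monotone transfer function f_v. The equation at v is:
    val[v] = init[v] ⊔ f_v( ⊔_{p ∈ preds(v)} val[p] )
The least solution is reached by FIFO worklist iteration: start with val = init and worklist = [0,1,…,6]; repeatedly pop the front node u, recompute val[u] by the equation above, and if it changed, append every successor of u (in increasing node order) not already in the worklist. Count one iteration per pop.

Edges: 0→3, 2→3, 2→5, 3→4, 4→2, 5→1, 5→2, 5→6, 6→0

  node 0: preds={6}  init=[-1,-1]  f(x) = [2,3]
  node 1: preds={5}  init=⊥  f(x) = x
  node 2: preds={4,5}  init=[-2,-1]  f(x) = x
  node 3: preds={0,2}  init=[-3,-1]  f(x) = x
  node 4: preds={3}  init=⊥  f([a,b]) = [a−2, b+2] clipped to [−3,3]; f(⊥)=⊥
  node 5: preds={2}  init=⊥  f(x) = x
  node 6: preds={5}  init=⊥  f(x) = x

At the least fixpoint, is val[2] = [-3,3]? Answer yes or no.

yes

Worklist (16 pops):
  #1 pop 0: in=⊥ → [-1,3] (was [-1,-1]); enqueue []
  #2 pop 1: in=⊥ → ⊥ (no change)
  #3 pop 2: in=⊥ → [-2,-1] (no change)
  #4 pop 3: in=[-2,3] → [-3,3] (was [-3,-1]); enqueue []
  #5 pop 4: in=[-3,3] → [-3,3] (was ⊥); enqueue [2]
  #6 pop 5: in=[-2,-1] → [-2,-1] (was ⊥); enqueue [1]
  #7 pop 6: in=[-2,-1] → [-2,-1] (was ⊥); enqueue [0]
  #8 pop 2: in=[-3,3] → [-3,3] (was [-2,-1]); enqueue [3,5]
  #9 pop 1: in=[-2,-1] → [-2,-1] (was ⊥); enqueue []
  #10 pop 0: in=[-2,-1] → [-1,3] (no change)
  #11 pop 3: in=[-3,3] → [-3,3] (no change)
  #12 pop 5: in=[-3,3] → [-3,3] (was [-2,-1]); enqueue [1,2,6]
  #13 pop 1: in=[-3,3] → [-3,3] (was [-2,-1]); enqueue []
  #14 pop 2: in=[-3,3] → [-3,3] (no change)
  #15 pop 6: in=[-3,3] → [-3,3] (was [-2,-1]); enqueue [0]
  #16 pop 0: in=[-3,3] → [-1,3] (no change)

Fixpoint:
  val[0] = [-1,3]
  val[1] = [-3,3]
  val[2] = [-3,3]
  val[3] = [-3,3]
  val[4] = [-3,3]
  val[5] = [-3,3]
  val[6] = [-3,3]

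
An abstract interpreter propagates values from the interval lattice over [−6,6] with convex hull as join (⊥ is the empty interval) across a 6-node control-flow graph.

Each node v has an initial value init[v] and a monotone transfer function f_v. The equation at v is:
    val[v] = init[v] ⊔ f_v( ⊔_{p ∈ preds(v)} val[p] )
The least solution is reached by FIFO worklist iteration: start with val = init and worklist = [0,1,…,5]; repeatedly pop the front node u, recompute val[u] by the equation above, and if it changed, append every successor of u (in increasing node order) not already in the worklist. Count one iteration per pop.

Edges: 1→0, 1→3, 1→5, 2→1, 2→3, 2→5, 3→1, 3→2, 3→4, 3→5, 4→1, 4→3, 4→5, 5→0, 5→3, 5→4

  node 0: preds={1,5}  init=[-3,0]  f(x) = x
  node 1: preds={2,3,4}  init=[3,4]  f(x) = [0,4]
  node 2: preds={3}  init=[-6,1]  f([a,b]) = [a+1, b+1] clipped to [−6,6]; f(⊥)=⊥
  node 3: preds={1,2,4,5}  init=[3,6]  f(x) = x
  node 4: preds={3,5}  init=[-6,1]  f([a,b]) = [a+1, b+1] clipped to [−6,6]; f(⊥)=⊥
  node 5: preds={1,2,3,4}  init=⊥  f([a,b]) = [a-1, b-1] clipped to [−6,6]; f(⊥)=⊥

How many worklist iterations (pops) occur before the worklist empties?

11

Iteration log — 11 steps:
  step 1. node 0  ⊔preds=[3,4]  new=[-3,4]  old=[-3,0]  +wl: 
  step 2. node 1  ⊔preds=[-6,6]  new=[0,4]  old=[3,4]  +wl: 0
  step 3. node 2  ⊔preds=[3,6]  new=[-6,6]  old=[-6,1]  +wl: 1
  step 4. node 3  ⊔preds=[-6,6]  new=[-6,6]  old=[3,6]  +wl: 2
  step 5. node 4  ⊔preds=[-6,6]  new=[-6,6]  old=[-6,1]  +wl: 3
  step 6. node 5  ⊔preds=[-6,6]  new=[-6,5]  old=⊥  +wl: 4
  step 7. node 0  ⊔preds=[-6,5]  new=[-6,5]  old=[-3,4]  +wl: 
  step 8. node 1  ⊔preds=[-6,6]  new=[0,4]  stable
  step 9. node 2  ⊔preds=[-6,6]  new=[-6,6]  stable
  step 10. node 3  ⊔preds=[-6,6]  new=[-6,6]  stable
  step 11. node 4  ⊔preds=[-6,6]  new=[-6,6]  stable

Least fixpoint reached:
  node 0: [-6,5]
  node 1: [0,4]
  node 2: [-6,6]
  node 3: [-6,6]
  node 4: [-6,6]
  node 5: [-6,5]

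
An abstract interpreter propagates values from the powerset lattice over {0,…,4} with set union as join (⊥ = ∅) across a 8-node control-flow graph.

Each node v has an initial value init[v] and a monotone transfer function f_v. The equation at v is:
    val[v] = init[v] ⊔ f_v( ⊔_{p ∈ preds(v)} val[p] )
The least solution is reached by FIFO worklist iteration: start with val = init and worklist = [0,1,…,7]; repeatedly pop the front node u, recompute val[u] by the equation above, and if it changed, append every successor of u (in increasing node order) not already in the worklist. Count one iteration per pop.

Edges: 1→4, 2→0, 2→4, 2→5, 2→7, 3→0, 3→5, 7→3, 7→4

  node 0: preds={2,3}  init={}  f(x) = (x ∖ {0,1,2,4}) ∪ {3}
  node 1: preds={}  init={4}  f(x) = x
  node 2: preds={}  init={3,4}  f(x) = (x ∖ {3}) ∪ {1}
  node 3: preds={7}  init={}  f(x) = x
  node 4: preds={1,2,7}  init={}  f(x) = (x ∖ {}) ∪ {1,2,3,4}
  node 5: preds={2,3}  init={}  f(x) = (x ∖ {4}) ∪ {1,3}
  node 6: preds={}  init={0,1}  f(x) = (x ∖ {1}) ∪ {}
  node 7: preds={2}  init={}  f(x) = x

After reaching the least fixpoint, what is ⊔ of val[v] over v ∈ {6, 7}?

Trace (13 dequeues):
  [1] u=0 | in {3,4} | out {3} | prev {} | push {}
  [2] u=1 | in {} | out {4} | ==
  [3] u=2 | in {} | out {1,3,4} | prev {3,4} | push {0}
  [4] u=3 | in {} | out {} | ==
  [5] u=4 | in {1,3,4} | out {1,2,3,4} | prev {} | push {}
  [6] u=5 | in {1,3,4} | out {1,3} | prev {} | push {}
  [7] u=6 | in {} | out {0,1} | ==
  [8] u=7 | in {1,3,4} | out {1,3,4} | prev {} | push {3,4}
  [9] u=0 | in {1,3,4} | out {3} | ==
  [10] u=3 | in {1,3,4} | out {1,3,4} | prev {} | push {0,5}
  [11] u=4 | in {1,3,4} | out {1,2,3,4} | ==
  [12] u=0 | in {1,3,4} | out {3} | ==
  [13] u=5 | in {1,3,4} | out {1,3} | ==

Converged values:
  [0] {3}
  [1] {4}
  [2] {1,3,4}
  [3] {1,3,4}
  [4] {1,2,3,4}
  [5] {1,3}
  [6] {0,1}
  [7] {1,3,4}

{0,1,3,4}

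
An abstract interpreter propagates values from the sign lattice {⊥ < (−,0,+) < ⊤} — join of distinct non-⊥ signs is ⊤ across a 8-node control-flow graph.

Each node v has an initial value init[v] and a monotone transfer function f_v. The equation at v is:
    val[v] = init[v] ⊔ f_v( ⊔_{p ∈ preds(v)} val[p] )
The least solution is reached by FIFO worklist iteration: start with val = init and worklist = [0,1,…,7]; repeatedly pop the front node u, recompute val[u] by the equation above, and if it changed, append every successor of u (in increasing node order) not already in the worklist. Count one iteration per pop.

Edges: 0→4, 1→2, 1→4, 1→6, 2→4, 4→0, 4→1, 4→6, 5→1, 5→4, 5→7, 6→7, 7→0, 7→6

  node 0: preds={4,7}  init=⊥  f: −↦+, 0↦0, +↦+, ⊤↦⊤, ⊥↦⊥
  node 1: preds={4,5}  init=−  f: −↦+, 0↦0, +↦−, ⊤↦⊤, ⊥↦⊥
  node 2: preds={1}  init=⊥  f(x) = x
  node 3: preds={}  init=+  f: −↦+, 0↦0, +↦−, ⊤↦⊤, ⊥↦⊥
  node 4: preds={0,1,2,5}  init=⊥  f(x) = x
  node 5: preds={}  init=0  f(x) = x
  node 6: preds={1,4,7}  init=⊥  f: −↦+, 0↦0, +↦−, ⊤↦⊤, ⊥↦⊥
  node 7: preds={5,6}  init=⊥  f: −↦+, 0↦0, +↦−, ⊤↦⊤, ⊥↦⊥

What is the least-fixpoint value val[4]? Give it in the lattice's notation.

⊤

Trace (12 dequeues):
  [1] u=0 | in ⊥ | out ⊥ | ==
  [2] u=1 | in 0 | out ⊤ | prev − | push {}
  [3] u=2 | in ⊤ | out ⊤ | prev ⊥ | push {}
  [4] u=3 | in ⊥ | out + | ==
  [5] u=4 | in ⊤ | out ⊤ | prev ⊥ | push {0,1}
  [6] u=5 | in ⊥ | out 0 | ==
  [7] u=6 | in ⊤ | out ⊤ | prev ⊥ | push {}
  [8] u=7 | in ⊤ | out ⊤ | prev ⊥ | push {6}
  [9] u=0 | in ⊤ | out ⊤ | prev ⊥ | push {4}
  [10] u=1 | in ⊤ | out ⊤ | ==
  [11] u=6 | in ⊤ | out ⊤ | ==
  [12] u=4 | in ⊤ | out ⊤ | ==

Converged values:
  [0] ⊤
  [1] ⊤
  [2] ⊤
  [3] +
  [4] ⊤
  [5] 0
  [6] ⊤
  [7] ⊤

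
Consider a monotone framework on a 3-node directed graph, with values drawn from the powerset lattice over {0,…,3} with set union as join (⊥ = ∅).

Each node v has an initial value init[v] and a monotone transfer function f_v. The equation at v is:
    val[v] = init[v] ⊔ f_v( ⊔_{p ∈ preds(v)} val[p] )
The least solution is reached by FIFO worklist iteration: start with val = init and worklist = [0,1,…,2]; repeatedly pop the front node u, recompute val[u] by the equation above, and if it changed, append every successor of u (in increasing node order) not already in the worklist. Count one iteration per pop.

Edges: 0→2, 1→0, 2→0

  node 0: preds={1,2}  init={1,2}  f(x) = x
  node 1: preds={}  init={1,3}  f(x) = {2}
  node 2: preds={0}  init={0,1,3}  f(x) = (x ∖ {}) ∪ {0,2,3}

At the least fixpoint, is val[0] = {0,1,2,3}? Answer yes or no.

yes

Worklist (4 pops):
  #1 pop 0: in={0,1,3} → {0,1,2,3} (was {1,2}); enqueue []
  #2 pop 1: in={} → {1,2,3} (was {1,3}); enqueue [0]
  #3 pop 2: in={0,1,2,3} → {0,1,2,3} (was {0,1,3}); enqueue []
  #4 pop 0: in={0,1,2,3} → {0,1,2,3} (no change)

Fixpoint:
  val[0] = {0,1,2,3}
  val[1] = {1,2,3}
  val[2] = {0,1,2,3}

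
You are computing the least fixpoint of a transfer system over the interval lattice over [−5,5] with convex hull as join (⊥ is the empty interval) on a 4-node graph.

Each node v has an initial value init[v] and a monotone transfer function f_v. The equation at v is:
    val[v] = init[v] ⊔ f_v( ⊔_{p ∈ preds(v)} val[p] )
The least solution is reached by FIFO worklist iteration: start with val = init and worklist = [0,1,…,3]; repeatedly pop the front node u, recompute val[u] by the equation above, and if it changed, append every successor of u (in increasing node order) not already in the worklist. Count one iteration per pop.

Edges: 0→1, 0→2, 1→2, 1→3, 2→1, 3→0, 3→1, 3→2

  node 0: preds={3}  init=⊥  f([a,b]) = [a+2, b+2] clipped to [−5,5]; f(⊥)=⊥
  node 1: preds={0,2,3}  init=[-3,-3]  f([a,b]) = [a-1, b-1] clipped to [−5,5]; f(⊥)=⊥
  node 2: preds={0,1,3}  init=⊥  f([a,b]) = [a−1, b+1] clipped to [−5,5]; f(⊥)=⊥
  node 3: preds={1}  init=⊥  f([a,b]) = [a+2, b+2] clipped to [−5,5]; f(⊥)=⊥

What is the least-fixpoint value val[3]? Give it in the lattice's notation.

[-3,5]

Trace (23 dequeues):
  [1] u=0 | in ⊥ | out ⊥ | ==
  [2] u=1 | in ⊥ | out [-3,-3] | ==
  [3] u=2 | in [-3,-3] | out [-4,-2] | prev ⊥ | push {1}
  [4] u=3 | in [-3,-3] | out [-1,-1] | prev ⊥ | push {0,2}
  [5] u=1 | in [-4,-1] | out [-5,-2] | prev [-3,-3] | push {3}
  [6] u=0 | in [-1,-1] | out [1,1] | prev ⊥ | push {1}
  [7] u=2 | in [-5,1] | out [-5,2] | prev [-4,-2] | push {}
  [8] u=3 | in [-5,-2] | out [-3,0] | prev [-1,-1] | push {0,2}
  [9] u=1 | in [-5,2] | out [-5,1] | prev [-5,-2] | push {3}
  [10] u=0 | in [-3,0] | out [-1,2] | prev [1,1] | push {1}
  [11] u=2 | in [-5,2] | out [-5,3] | prev [-5,2] | push {}
  [12] u=3 | in [-5,1] | out [-3,3] | prev [-3,0] | push {0,2}
  [13] u=1 | in [-5,3] | out [-5,2] | prev [-5,1] | push {3}
  [14] u=0 | in [-3,3] | out [-1,5] | prev [-1,2] | push {1}
  [15] u=2 | in [-5,5] | out [-5,5] | prev [-5,3] | push {}
  [16] u=3 | in [-5,2] | out [-3,4] | prev [-3,3] | push {0,2}
  [17] u=1 | in [-5,5] | out [-5,4] | prev [-5,2] | push {3}
  [18] u=0 | in [-3,4] | out [-1,5] | ==
  [19] u=2 | in [-5,5] | out [-5,5] | ==
  [20] u=3 | in [-5,4] | out [-3,5] | prev [-3,4] | push {0,1,2}
  [21] u=0 | in [-3,5] | out [-1,5] | ==
  [22] u=1 | in [-5,5] | out [-5,4] | ==
  [23] u=2 | in [-5,5] | out [-5,5] | ==

Converged values:
  [0] [-1,5]
  [1] [-5,4]
  [2] [-5,5]
  [3] [-3,5]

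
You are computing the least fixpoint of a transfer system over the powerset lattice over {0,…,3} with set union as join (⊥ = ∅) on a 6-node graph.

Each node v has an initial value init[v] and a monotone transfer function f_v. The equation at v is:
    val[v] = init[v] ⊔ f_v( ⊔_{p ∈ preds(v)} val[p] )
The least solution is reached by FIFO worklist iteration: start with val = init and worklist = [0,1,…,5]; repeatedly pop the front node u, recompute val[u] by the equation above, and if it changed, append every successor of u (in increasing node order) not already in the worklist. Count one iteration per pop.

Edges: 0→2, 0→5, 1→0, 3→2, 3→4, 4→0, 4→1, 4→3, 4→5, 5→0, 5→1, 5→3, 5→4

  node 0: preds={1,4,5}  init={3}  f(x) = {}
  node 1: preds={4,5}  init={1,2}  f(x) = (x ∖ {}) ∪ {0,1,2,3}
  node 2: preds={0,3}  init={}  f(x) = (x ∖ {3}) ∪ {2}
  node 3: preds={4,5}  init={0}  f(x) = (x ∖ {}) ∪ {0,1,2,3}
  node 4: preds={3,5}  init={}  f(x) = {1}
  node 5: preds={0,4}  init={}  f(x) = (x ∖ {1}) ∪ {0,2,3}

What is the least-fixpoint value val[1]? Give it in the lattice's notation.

{0,1,2,3}

Worklist (11 pops):
  #1 pop 0: in={1,2} → {3} (no change)
  #2 pop 1: in={} → {0,1,2,3} (was {1,2}); enqueue [0]
  #3 pop 2: in={0,3} → {0,2} (was {}); enqueue []
  #4 pop 3: in={} → {0,1,2,3} (was {0}); enqueue [2]
  #5 pop 4: in={0,1,2,3} → {1} (was {}); enqueue [1,3]
  #6 pop 5: in={1,3} → {0,2,3} (was {}); enqueue [4]
  #7 pop 0: in={0,1,2,3} → {3} (no change)
  #8 pop 2: in={0,1,2,3} → {0,1,2} (was {0,2}); enqueue []
  #9 pop 1: in={0,1,2,3} → {0,1,2,3} (no change)
  #10 pop 3: in={0,1,2,3} → {0,1,2,3} (no change)
  #11 pop 4: in={0,1,2,3} → {1} (no change)

Fixpoint:
  val[0] = {3}
  val[1] = {0,1,2,3}
  val[2] = {0,1,2}
  val[3] = {0,1,2,3}
  val[4] = {1}
  val[5] = {0,2,3}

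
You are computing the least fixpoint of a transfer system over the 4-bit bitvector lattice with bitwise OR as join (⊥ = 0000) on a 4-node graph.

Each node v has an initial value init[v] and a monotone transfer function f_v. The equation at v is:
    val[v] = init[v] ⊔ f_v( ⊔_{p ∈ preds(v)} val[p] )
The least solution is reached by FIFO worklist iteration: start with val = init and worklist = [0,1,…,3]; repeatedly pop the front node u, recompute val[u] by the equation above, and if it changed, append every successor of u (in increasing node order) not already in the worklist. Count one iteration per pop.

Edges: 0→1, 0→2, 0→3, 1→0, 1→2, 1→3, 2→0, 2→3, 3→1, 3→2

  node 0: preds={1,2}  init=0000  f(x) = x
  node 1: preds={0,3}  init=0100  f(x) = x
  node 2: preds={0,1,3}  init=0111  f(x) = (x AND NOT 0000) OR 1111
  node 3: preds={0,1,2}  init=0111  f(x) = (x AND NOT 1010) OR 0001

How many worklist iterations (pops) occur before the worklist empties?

9

Iteration log — 9 steps:
  step 1. node 0  ⊔preds=0111  new=0111  old=0000  +wl: 
  step 2. node 1  ⊔preds=0111  new=0111  old=0100  +wl: 0
  step 3. node 2  ⊔preds=0111  new=1111  old=0111  +wl: 
  step 4. node 3  ⊔preds=1111  new=0111  stable
  step 5. node 0  ⊔preds=1111  new=1111  old=0111  +wl: 1,2,3
  step 6. node 1  ⊔preds=1111  new=1111  old=0111  +wl: 0
  step 7. node 2  ⊔preds=1111  new=1111  stable
  step 8. node 3  ⊔preds=1111  new=0111  stable
  step 9. node 0  ⊔preds=1111  new=1111  stable

Least fixpoint reached:
  node 0: 1111
  node 1: 1111
  node 2: 1111
  node 3: 0111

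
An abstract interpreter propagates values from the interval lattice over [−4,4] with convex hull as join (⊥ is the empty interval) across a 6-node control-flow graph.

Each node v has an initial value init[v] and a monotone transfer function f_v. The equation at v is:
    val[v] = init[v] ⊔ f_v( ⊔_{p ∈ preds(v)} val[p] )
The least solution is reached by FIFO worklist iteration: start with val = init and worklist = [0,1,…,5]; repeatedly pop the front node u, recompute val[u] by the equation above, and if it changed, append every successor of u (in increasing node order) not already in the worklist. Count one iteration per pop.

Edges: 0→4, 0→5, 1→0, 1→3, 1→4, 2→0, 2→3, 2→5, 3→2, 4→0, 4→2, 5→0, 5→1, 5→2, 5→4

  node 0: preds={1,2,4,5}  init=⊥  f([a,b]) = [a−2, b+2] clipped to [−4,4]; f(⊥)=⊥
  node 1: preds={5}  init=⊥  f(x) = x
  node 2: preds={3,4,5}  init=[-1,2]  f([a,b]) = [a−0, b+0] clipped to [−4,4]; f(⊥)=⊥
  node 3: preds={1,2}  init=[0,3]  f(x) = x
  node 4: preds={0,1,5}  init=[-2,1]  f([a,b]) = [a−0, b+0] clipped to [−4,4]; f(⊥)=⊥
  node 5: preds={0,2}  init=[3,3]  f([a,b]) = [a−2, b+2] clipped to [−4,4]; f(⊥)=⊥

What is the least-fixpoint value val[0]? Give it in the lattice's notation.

[-4,4]

Trace (14 dequeues):
  [1] u=0 | in [-2,3] | out [-4,4] | prev ⊥ | push {}
  [2] u=1 | in [3,3] | out [3,3] | prev ⊥ | push {0}
  [3] u=2 | in [-2,3] | out [-2,3] | prev [-1,2] | push {}
  [4] u=3 | in [-2,3] | out [-2,3] | prev [0,3] | push {2}
  [5] u=4 | in [-4,4] | out [-4,4] | prev [-2,1] | push {}
  [6] u=5 | in [-4,4] | out [-4,4] | prev [3,3] | push {1,4}
  [7] u=0 | in [-4,4] | out [-4,4] | ==
  [8] u=2 | in [-4,4] | out [-4,4] | prev [-2,3] | push {0,3,5}
  [9] u=1 | in [-4,4] | out [-4,4] | prev [3,3] | push {}
  [10] u=4 | in [-4,4] | out [-4,4] | ==
  [11] u=0 | in [-4,4] | out [-4,4] | ==
  [12] u=3 | in [-4,4] | out [-4,4] | prev [-2,3] | push {2}
  [13] u=5 | in [-4,4] | out [-4,4] | ==
  [14] u=2 | in [-4,4] | out [-4,4] | ==

Converged values:
  [0] [-4,4]
  [1] [-4,4]
  [2] [-4,4]
  [3] [-4,4]
  [4] [-4,4]
  [5] [-4,4]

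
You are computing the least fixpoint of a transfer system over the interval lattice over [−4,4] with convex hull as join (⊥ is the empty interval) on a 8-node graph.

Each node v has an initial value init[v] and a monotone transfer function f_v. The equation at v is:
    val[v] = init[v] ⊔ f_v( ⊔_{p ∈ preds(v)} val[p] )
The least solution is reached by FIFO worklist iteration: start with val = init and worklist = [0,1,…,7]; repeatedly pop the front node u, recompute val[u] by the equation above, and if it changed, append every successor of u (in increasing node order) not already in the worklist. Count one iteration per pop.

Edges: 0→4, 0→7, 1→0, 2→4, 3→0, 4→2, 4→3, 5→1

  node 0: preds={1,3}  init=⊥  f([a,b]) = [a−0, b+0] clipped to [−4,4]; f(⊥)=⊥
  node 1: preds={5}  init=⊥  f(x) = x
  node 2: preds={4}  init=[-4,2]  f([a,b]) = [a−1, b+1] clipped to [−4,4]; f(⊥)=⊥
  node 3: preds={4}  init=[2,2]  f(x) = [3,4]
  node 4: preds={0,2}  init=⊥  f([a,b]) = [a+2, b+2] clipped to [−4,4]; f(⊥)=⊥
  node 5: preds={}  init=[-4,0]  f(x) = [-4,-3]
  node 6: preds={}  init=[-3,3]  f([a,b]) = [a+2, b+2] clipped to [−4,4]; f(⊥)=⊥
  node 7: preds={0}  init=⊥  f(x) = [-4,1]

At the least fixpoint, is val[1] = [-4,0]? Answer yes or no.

Worklist (13 pops):
  #1 pop 0: in=[2,2] → [2,2] (was ⊥); enqueue []
  #2 pop 1: in=[-4,0] → [-4,0] (was ⊥); enqueue [0]
  #3 pop 2: in=⊥ → [-4,2] (no change)
  #4 pop 3: in=⊥ → [2,4] (was [2,2]); enqueue []
  #5 pop 4: in=[-4,2] → [-2,4] (was ⊥); enqueue [2,3]
  #6 pop 5: in=⊥ → [-4,0] (no change)
  #7 pop 6: in=⊥ → [-3,3] (no change)
  #8 pop 7: in=[2,2] → [-4,1] (was ⊥); enqueue []
  #9 pop 0: in=[-4,4] → [-4,4] (was [2,2]); enqueue [4,7]
  #10 pop 2: in=[-2,4] → [-4,4] (was [-4,2]); enqueue []
  #11 pop 3: in=[-2,4] → [2,4] (no change)
  #12 pop 4: in=[-4,4] → [-2,4] (no change)
  #13 pop 7: in=[-4,4] → [-4,1] (no change)

Fixpoint:
  val[0] = [-4,4]
  val[1] = [-4,0]
  val[2] = [-4,4]
  val[3] = [2,4]
  val[4] = [-2,4]
  val[5] = [-4,0]
  val[6] = [-3,3]
  val[7] = [-4,1]

yes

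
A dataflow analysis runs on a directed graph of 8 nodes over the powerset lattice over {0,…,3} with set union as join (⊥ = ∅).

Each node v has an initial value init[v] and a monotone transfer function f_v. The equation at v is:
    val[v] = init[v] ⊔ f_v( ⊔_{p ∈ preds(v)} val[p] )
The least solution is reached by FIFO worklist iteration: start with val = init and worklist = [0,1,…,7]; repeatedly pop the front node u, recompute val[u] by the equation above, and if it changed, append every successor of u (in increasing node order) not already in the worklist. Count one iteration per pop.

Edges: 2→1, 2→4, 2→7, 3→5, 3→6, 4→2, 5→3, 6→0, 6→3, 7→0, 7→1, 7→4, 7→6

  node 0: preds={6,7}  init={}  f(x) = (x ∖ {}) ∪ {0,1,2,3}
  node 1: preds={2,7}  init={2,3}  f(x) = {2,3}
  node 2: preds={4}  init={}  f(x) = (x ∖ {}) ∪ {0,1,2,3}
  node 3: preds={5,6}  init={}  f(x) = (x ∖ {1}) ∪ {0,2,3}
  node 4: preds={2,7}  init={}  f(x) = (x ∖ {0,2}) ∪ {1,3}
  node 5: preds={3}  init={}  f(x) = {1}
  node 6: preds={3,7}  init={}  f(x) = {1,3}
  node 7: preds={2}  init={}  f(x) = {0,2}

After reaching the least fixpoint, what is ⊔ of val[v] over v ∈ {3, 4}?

Iteration log — 14 steps:
  step 1. node 0  ⊔preds={}  new={0,1,2,3}  old={}  +wl: 
  step 2. node 1  ⊔preds={}  new={2,3}  stable
  step 3. node 2  ⊔preds={}  new={0,1,2,3}  old={}  +wl: 1
  step 4. node 3  ⊔preds={}  new={0,2,3}  old={}  +wl: 
  step 5. node 4  ⊔preds={0,1,2,3}  new={1,3}  old={}  +wl: 2
  step 6. node 5  ⊔preds={0,2,3}  new={1}  old={}  +wl: 3
  step 7. node 6  ⊔preds={0,2,3}  new={1,3}  old={}  +wl: 0
  step 8. node 7  ⊔preds={0,1,2,3}  new={0,2}  old={}  +wl: 4,6
  step 9. node 1  ⊔preds={0,1,2,3}  new={2,3}  stable
  step 10. node 2  ⊔preds={1,3}  new={0,1,2,3}  stable
  step 11. node 3  ⊔preds={1,3}  new={0,2,3}  stable
  step 12. node 0  ⊔preds={0,1,2,3}  new={0,1,2,3}  stable
  step 13. node 4  ⊔preds={0,1,2,3}  new={1,3}  stable
  step 14. node 6  ⊔preds={0,2,3}  new={1,3}  stable

Least fixpoint reached:
  node 0: {0,1,2,3}
  node 1: {2,3}
  node 2: {0,1,2,3}
  node 3: {0,2,3}
  node 4: {1,3}
  node 5: {1}
  node 6: {1,3}
  node 7: {0,2}

{0,1,2,3}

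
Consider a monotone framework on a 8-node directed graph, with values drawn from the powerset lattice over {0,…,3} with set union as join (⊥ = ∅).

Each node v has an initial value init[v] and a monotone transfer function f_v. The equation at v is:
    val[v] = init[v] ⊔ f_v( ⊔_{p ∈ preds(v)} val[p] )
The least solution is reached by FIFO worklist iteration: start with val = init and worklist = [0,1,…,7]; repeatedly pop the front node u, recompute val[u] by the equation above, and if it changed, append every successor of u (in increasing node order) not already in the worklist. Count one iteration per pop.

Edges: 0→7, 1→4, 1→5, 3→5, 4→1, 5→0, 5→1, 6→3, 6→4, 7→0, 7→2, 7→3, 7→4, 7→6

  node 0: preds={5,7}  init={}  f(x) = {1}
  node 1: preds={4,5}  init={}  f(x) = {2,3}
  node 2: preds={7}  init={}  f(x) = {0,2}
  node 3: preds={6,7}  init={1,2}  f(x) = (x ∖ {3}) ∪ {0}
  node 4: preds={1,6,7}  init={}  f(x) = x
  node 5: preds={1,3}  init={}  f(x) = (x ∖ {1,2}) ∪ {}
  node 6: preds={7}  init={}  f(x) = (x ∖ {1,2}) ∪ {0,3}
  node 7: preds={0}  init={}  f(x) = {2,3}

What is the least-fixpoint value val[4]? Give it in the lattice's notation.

{0,2,3}

Trace (15 dequeues):
  [1] u=0 | in {} | out {1} | prev {} | push {}
  [2] u=1 | in {} | out {2,3} | prev {} | push {}
  [3] u=2 | in {} | out {0,2} | prev {} | push {}
  [4] u=3 | in {} | out {0,1,2} | prev {1,2} | push {}
  [5] u=4 | in {2,3} | out {2,3} | prev {} | push {1}
  [6] u=5 | in {0,1,2,3} | out {0,3} | prev {} | push {0}
  [7] u=6 | in {} | out {0,3} | prev {} | push {3,4}
  [8] u=7 | in {1} | out {2,3} | prev {} | push {2,6}
  [9] u=1 | in {0,2,3} | out {2,3} | ==
  [10] u=0 | in {0,2,3} | out {1} | ==
  [11] u=3 | in {0,2,3} | out {0,1,2} | ==
  [12] u=4 | in {0,2,3} | out {0,2,3} | prev {2,3} | push {1}
  [13] u=2 | in {2,3} | out {0,2} | ==
  [14] u=6 | in {2,3} | out {0,3} | ==
  [15] u=1 | in {0,2,3} | out {2,3} | ==

Converged values:
  [0] {1}
  [1] {2,3}
  [2] {0,2}
  [3] {0,1,2}
  [4] {0,2,3}
  [5] {0,3}
  [6] {0,3}
  [7] {2,3}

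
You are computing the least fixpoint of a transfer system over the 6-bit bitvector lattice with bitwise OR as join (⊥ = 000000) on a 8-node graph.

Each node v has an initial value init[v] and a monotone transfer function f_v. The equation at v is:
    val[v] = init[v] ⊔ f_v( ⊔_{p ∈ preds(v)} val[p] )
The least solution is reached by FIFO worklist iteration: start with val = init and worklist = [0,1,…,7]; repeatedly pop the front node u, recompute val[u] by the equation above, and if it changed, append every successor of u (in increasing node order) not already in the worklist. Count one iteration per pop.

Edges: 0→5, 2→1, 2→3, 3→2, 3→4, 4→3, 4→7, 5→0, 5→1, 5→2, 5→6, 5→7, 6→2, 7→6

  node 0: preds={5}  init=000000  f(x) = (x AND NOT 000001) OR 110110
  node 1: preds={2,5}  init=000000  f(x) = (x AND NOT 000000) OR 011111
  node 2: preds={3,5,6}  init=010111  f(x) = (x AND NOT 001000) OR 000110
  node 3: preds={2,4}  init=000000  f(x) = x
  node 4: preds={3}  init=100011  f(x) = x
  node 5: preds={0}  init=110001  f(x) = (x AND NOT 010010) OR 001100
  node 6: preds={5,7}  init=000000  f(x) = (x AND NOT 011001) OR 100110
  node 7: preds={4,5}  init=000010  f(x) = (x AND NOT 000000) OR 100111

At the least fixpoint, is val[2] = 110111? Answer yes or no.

Iteration log — 14 steps:
  step 1. node 0  ⊔preds=110001  new=110110  old=000000  +wl: 
  step 2. node 1  ⊔preds=110111  new=111111  old=000000  +wl: 
  step 3. node 2  ⊔preds=110001  new=110111  old=010111  +wl: 1
  step 4. node 3  ⊔preds=110111  new=110111  old=000000  +wl: 2
  step 5. node 4  ⊔preds=110111  new=110111  old=100011  +wl: 3
  step 6. node 5  ⊔preds=110110  new=111101  old=110001  +wl: 0
  step 7. node 6  ⊔preds=111111  new=100110  old=000000  +wl: 
  step 8. node 7  ⊔preds=111111  new=111111  old=000010  +wl: 6
  step 9. node 1  ⊔preds=111111  new=111111  stable
  step 10. node 2  ⊔preds=111111  new=110111  stable
  step 11. node 3  ⊔preds=110111  new=110111  stable
  step 12. node 0  ⊔preds=111101  new=111110  old=110110  +wl: 5
  step 13. node 6  ⊔preds=111111  new=100110  stable
  step 14. node 5  ⊔preds=111110  new=111101  stable

Least fixpoint reached:
  node 0: 111110
  node 1: 111111
  node 2: 110111
  node 3: 110111
  node 4: 110111
  node 5: 111101
  node 6: 100110
  node 7: 111111

yes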